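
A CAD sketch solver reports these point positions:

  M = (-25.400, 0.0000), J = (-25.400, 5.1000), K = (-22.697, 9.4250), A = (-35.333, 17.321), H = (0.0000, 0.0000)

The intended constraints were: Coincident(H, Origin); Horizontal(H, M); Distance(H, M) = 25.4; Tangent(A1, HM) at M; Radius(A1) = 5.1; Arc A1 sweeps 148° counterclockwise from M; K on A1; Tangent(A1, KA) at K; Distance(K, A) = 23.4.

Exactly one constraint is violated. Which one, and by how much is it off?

Distance(K, A) = 23.4 — off by 8.50.

H = (0.00, 0.00) ✓; H.y = 0.00, M.y = 0.00 ✓; |HM| = 25.40 ✓; ∠(JM, MH) = 90.00° ✓; |JM| = 5.100 ✓; bearing(J→K) − bearing(J→M) = 148.0° ✓; |JK| = 5.100 ✓; ∠(JK, KA) = 90.00° ✓; |KA| = 14.90 ✗.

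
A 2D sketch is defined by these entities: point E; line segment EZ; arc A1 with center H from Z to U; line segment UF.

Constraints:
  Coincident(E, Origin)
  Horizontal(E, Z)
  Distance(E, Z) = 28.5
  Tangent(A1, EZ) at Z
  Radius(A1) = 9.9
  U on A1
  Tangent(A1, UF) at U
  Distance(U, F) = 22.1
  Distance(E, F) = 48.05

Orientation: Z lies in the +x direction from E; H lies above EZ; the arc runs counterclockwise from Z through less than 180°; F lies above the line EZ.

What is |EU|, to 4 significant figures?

39.97

E is at the origin; E and Z share the same y with |EZ| = 28.5 and Z on the +x side, so Z = (28.50, 0.000). A1 meets EZ tangentially, so HZ is at right angles to EZ, so H = Z + (0, 9.9) = (28.50, 9.900). Since HU ⟂ UF (tangency), |HF| = √(9.9² + 22.1²) = 24.22 regardless of where U sits on A1. So F lies on both circle(E, 48.05) and circle(H, 24.22); the above-EZ intersection is F = (34.61, 33.33). U is the foot of the tangent from F: U = (38.26, 11.54).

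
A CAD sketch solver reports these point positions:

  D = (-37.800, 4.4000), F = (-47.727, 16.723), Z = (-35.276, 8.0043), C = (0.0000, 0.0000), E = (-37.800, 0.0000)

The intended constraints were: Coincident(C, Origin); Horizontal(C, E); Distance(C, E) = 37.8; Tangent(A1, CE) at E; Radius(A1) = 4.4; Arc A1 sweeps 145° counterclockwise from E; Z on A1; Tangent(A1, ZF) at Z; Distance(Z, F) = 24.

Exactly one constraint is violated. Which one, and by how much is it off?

Distance(Z, F) = 24 — off by 8.80.

C = (0.00, 0.00) ✓; C.y = 0.00, E.y = 0.00 ✓; |CE| = 37.80 ✓; ∠(DE, EC) = 90.00° ✓; |DE| = 4.400 ✓; bearing(D→Z) − bearing(D→E) = 145.0° ✓; |DZ| = 4.400 ✓; ∠(DZ, ZF) = 90.00° ✓; |ZF| = 15.20 ✗.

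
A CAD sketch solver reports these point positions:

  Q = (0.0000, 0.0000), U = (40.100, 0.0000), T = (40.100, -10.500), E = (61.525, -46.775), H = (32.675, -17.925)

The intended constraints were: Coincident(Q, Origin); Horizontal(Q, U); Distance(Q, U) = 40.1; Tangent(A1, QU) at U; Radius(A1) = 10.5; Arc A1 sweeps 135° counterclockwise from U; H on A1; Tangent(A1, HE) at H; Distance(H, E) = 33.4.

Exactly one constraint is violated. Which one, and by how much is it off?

Distance(H, E) = 33.4 — off by 7.40.

Q = (0.00, 0.00) ✓; Q.y = 0.00, U.y = 0.00 ✓; |QU| = 40.10 ✓; ∠(TU, UQ) = 90.00° ✓; |TU| = 10.50 ✓; bearing(T→H) − bearing(T→U) = 135.0° ✓; |TH| = 10.50 ✓; ∠(TH, HE) = 90.00° ✓; |HE| = 40.80 ✗.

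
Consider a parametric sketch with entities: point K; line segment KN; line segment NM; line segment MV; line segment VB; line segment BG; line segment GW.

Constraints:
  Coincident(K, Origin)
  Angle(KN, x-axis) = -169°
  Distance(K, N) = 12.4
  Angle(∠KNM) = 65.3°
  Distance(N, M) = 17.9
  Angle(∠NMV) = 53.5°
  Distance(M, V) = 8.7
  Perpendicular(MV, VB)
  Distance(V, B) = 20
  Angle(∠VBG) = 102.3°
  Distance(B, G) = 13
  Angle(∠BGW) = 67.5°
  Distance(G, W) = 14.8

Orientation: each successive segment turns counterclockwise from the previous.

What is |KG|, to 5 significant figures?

28.209

K is at the origin; KN runs at -169.0° with length 12.4, so N = (-12.172, -2.3660). ∠KNM = 65.3° gives NM at -54.300° from the x-axis; with |NM| = 17.9, M = (-1.7268, -16.902). ∠NMV = 53.5° gives MV at 72.200° from the x-axis; with |MV| = 8.7, V = (0.93276, -8.6188). MV ⟂ VB, so VB runs at 162.20°; with |VB| = 20.0, B = (-18.110, -2.5049). ∠VBG = 102.3° gives BG at -120.10° from the x-axis; with |BG| = 13.0, G = (-24.629, -13.752). Then |KG| = |G − K| = 28.209.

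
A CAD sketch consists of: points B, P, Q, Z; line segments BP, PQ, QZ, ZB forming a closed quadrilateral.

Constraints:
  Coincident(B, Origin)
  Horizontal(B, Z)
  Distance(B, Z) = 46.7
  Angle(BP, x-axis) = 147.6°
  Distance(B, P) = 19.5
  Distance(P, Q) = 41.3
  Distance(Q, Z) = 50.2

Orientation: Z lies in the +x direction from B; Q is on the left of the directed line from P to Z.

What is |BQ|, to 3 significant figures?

40.7

Checks: |PQ| = 41.30 ✓; |QZ| = 50.20 ✓.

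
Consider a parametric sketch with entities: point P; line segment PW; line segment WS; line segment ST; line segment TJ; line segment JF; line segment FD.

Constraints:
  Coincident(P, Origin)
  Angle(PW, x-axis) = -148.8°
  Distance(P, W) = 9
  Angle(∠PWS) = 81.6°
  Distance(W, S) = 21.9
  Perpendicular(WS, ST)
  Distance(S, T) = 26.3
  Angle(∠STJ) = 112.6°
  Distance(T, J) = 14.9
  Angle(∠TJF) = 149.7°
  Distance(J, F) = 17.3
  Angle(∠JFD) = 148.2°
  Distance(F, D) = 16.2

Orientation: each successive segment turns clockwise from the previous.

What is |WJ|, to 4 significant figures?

33.05

WS is perpendicular to ST, so ST runs at 22.80°; with |ST| = 26.3, T = (8.060, 25.72). ∠STJ = 112.6° gives TJ at -44.60° from the x-axis; with |TJ| = 14.9, J = (18.67, 15.26). Then |WJ| = |J − W| = 33.05.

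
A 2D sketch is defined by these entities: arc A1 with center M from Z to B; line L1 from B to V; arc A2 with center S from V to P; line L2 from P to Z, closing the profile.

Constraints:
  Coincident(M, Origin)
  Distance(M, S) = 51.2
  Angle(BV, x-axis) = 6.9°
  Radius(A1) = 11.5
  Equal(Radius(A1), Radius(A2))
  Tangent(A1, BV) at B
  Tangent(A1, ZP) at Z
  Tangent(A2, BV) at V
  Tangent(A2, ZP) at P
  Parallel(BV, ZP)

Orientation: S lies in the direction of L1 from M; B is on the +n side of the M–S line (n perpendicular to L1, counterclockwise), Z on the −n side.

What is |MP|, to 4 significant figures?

52.48

Tangency of A1 to both parallel lines with radius 11.5 puts B and Z at M ± 11.5·n: B = (-1.382, 11.42), Z = (1.382, -11.42). Equal radii place V and P the same way about S: V = S + 11.5·n = (49.45, 17.57), P = S − 11.5·n = (52.21, -5.266). Then |MP| = |P − M| = 52.48.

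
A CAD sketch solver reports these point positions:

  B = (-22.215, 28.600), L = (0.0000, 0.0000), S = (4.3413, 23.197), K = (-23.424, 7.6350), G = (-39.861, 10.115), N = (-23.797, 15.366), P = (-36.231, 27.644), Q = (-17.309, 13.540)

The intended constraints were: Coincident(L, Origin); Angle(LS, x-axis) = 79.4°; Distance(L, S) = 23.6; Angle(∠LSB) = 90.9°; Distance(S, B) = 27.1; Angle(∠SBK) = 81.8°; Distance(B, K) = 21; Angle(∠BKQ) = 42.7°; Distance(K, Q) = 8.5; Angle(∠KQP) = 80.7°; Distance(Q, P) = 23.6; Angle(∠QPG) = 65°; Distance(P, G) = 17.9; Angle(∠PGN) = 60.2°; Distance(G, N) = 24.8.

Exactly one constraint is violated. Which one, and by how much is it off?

Distance(G, N) = 24.8 — off by 7.90.

L = (0.00, 0.00) ✓; LS at 79.40° ✓; |LS| = 23.60 ✓; ∠LSB = 90.90° ✓; |SB| = 27.10 ✓; ∠SBK = 81.80° ✓; |BK| = 21.00 ✓; ∠BKQ = 42.70° ✓; |KQ| = 8.501 ✓; ∠KQP = 80.70° ✓; |QP| = 23.60 ✓; ∠QPG = 65.00° ✓; |PG| = 17.90 ✓; ∠PGN = 60.20° ✓; |GN| = 16.90 ✗.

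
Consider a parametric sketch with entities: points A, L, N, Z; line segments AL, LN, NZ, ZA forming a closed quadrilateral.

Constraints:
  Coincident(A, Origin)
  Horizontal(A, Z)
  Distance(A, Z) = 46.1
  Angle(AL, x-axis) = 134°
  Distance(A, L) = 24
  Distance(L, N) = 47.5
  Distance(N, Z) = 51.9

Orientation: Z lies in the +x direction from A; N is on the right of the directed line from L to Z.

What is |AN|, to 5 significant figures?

26.651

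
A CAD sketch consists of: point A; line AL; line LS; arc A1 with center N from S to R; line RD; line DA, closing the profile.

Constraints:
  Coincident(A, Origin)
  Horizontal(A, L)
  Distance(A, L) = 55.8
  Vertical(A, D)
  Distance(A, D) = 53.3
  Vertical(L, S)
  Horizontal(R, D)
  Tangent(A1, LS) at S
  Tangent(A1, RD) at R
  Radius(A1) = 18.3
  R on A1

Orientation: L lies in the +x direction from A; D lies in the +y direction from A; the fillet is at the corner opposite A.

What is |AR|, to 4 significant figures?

65.17

A is at the origin; A and L share the same y with |AL| = 55.8 and L on the +x side, so L = (55.80, 0.000). AD is vertical with |AD| = 53.3 and D on the +y side, so D = (0.000, 53.30). The virtual corner opposite A is at (55.80, 53.30). A1 meets LS tangentially, so NS is at right angles to LS and A1 meets RD tangentially, so NR is at right angles to RD, with radius 18.3, so the center N sits 18.3 in from both sides at N = (37.50, 35.00). That places the tangent points at S = (55.80, 35.00) on LS and R = (37.50, 53.30) on RD. Then |AR| = |R − A| = 65.17.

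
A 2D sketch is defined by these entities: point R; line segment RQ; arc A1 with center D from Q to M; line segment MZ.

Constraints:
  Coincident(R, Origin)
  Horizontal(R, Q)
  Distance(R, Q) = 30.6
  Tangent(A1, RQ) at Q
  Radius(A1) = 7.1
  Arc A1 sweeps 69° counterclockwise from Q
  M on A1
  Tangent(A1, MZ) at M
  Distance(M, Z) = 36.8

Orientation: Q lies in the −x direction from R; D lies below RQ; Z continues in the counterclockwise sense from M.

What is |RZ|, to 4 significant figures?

63.69

On A1, Q sits at bearing 90° from D; a 69° counterclockwise sweep puts M at bearing 159°, so M = D + 7.1·(cos 159°, sin 159°) = (-37.23, -4.556). A1 meets MZ tangentially, so DM is at right angles to MZ, so MZ runs along (−sin 159°, cos 159°); with |MZ| = 36.8, Z = (-50.42, -38.91). Then |RZ| = |Z − R| = 63.69.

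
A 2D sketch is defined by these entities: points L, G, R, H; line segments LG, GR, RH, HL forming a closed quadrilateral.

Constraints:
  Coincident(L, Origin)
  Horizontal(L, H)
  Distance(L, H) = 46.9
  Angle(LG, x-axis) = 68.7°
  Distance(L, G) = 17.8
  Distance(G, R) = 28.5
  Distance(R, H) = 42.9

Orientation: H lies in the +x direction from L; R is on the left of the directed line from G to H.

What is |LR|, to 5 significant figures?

45.515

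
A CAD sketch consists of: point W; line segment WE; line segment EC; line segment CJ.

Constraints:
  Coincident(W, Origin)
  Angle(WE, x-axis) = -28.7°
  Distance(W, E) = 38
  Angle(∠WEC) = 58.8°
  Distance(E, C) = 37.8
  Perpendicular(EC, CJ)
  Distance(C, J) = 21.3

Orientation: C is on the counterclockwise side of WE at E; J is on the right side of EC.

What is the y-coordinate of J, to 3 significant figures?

20.4

∠WEC = 58.8°, so EC runs at -28.7° + (180° − 58.8°) = 92.5° from the x-axis; with |EC| = 37.8, C = E + 37.8·(cos 92.5°, sin 92.5°) = (31.7, 19.5). The perpendicularity gives CJ at right angles to EC; with |CJ| = 21.3 on the right of EC, J = C + 21.3·(0.999, 0.0436) = (53.0, 20.4). So J.y = 20.4.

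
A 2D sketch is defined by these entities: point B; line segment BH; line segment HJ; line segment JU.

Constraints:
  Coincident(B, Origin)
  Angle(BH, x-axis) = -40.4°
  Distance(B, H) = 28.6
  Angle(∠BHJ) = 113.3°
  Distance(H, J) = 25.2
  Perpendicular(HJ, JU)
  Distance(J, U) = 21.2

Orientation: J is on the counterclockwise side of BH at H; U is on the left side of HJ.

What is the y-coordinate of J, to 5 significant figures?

-7.3708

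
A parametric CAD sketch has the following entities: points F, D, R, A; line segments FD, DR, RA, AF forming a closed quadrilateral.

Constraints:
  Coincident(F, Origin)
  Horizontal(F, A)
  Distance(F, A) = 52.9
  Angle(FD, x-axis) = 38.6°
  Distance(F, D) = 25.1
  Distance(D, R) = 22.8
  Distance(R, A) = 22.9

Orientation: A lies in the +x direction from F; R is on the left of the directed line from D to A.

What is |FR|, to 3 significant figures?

46.5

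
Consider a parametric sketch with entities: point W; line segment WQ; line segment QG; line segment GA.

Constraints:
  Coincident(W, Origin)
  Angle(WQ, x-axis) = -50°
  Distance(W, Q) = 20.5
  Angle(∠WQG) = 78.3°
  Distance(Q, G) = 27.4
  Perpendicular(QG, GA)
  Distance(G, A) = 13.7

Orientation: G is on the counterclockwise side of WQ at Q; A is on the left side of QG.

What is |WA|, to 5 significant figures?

24.101

∠WQG = 78.3°, so QG runs at -50.0° + (180° − 78.3°) = 51.700° from the x-axis; with |QG| = 27.4, G = Q + 27.4·(cos 51.700°, sin 51.700°) = (30.159, 5.7990). QG ⟂ GA; with |GA| = 13.7 on the left of QG, A = G + 13.7·(-0.78478, 0.61978) = (19.408, 14.290). Then |WA| = |A − W| = 24.101.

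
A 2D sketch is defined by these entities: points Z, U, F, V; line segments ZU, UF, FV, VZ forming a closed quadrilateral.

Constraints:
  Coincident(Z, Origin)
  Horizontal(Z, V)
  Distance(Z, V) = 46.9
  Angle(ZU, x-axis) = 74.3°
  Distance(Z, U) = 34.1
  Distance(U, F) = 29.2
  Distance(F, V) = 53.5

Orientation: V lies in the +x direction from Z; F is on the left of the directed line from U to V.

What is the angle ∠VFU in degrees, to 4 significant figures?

67.06°

Z is at the origin; ZV is horizontal with |ZV| = 46.9 and V in +x, so V = (46.9, 0). ZU runs at 74.3° with |ZU| = 34.1, so U = (9.227, 32.83). F is determined by |UF| = 29.2 and |FV| = 53.5 together: it lies at the intersection of circle(U, 29.2) and circle(V, 53.5). With |UV| = 49.97, the foot of the radical line on UV is 4.876 from U and the perpendicular offset is √(29.2² − 4.876²) = 28.79. Taking the left-of-UV solution: F = (31.82, 51.33).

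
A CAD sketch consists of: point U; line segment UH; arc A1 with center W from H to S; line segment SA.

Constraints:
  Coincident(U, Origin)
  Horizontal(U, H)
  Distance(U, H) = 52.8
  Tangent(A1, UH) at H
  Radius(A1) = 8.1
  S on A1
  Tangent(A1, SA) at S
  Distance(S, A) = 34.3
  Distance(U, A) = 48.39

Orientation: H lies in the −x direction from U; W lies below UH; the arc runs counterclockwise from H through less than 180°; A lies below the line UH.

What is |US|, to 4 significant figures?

59.76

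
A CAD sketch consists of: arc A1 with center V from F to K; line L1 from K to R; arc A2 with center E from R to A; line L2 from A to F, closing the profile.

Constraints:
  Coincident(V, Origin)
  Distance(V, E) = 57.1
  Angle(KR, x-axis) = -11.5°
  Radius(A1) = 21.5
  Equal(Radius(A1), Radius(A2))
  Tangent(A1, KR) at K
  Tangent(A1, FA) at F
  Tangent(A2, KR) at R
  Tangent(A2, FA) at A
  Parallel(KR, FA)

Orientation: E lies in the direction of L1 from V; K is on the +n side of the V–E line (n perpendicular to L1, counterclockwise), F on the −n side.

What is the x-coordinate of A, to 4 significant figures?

51.67

The slot axis is L1's direction at -11.5°, so u = (cos -11.5°, sin -11.5°) = (0.9799, -0.1994) and n = (−sin -11.5°, cos -11.5°) = (0.1994, 0.9799). V is at the origin and E lies 57.1 along u from V, so E = 57.1·u = (55.95, -11.38). Tangency of A1 to both parallel lines with radius 21.5 puts K and F at V ± 21.5·n: K = (4.286, 21.07), F = (-4.286, -21.07). Equal radii place R and A the same way about E: R = E + 21.5·n = (60.24, 9.684), A = E − 21.5·n = (51.67, -32.45). So A.x = 51.67.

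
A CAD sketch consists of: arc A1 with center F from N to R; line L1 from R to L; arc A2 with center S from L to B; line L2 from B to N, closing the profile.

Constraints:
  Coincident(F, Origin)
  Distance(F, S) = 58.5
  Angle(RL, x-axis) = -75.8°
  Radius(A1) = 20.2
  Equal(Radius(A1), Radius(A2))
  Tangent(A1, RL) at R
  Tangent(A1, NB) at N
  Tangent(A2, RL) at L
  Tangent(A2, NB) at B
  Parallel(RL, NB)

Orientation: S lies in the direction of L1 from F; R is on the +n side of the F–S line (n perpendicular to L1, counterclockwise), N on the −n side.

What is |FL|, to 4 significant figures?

61.89

The slot axis is L1's direction at -75.8°, so u = (cos -75.8°, sin -75.8°) = (0.2453, -0.9694) and n = (−sin -75.8°, cos -75.8°) = (0.9694, 0.2453). F is at the origin and S lies 58.5 along u from F, so S = 58.5·u = (14.35, -56.71). Tangency of A1 to both parallel lines with radius 20.2 puts R and N at F ± 20.2·n: R = (19.58, 4.955), N = (-19.58, -4.955). Equal radii place L and B the same way about S: L = S + 20.2·n = (33.93, -51.76), B = S − 20.2·n = (-5.232, -61.67). Then |FL| = |L − F| = 61.89.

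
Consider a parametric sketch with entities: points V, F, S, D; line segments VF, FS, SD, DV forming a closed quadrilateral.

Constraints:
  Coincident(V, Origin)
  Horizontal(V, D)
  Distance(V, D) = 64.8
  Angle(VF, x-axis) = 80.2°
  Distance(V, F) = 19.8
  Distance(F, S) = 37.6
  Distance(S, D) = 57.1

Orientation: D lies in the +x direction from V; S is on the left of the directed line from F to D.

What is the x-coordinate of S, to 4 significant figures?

30.44

Checks: |FS| = 37.60 ✓; |SD| = 57.10 ✓.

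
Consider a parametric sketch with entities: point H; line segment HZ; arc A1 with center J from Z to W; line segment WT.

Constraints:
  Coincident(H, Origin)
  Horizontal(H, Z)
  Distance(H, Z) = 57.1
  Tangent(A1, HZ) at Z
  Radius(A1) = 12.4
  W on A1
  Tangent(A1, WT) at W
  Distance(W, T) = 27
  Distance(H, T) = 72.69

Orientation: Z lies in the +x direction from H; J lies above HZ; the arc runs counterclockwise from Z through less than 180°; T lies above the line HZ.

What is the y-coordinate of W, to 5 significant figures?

16.724

Checks: ∠(JZ, ZH) = 90.00° ✓; |JW| = 12.40 ✓; ∠(JW, WT) = 90.00° ✓; |WT| = 27.00 ✓; |HT| = 72.69 ✓.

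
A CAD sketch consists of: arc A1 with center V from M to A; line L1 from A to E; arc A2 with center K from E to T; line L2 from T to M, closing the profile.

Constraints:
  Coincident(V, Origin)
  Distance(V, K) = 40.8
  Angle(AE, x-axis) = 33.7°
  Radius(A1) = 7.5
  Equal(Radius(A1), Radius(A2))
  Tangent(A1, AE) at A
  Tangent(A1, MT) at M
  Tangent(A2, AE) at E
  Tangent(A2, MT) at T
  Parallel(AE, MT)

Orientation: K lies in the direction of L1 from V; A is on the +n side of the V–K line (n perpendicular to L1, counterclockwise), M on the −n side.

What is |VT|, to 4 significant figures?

41.48

Tangency of A1 to both parallel lines with radius 7.5 puts A and M at V ± 7.5·n: A = (-4.161, 6.240), M = (4.161, -6.240). Equal radii place E and T the same way about K: E = K + 7.5·n = (29.78, 28.88), T = K − 7.5·n = (38.11, 16.40). Then |VT| = |T − V| = 41.48.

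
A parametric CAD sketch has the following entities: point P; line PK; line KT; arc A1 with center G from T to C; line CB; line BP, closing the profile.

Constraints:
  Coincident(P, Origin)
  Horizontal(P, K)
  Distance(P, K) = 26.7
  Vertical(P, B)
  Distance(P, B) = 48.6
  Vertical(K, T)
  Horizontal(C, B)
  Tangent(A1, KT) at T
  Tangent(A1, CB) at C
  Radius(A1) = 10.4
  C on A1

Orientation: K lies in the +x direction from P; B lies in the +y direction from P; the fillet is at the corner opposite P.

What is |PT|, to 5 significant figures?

46.606

P is at the origin; PK is horizontal with |PK| = 26.7 and K on the +x side, so K = (26.700, 0.0000). PB is vertical with |PB| = 48.6 and B on the +y side, so B = (0.0000, 48.600). The virtual corner opposite P is at (26.700, 48.600). Tangency of A1 to KT means the radius GT is perpendicular to KT and since A1 is tangent to CB there, GC ⟂ CB, with radius 10.4, so the center G sits 10.4 in from both sides at G = (16.300, 38.200). That places the tangent points at T = (26.700, 38.200) on KT and C = (16.300, 48.600) on CB. Then |PT| = |T − P| = 46.606.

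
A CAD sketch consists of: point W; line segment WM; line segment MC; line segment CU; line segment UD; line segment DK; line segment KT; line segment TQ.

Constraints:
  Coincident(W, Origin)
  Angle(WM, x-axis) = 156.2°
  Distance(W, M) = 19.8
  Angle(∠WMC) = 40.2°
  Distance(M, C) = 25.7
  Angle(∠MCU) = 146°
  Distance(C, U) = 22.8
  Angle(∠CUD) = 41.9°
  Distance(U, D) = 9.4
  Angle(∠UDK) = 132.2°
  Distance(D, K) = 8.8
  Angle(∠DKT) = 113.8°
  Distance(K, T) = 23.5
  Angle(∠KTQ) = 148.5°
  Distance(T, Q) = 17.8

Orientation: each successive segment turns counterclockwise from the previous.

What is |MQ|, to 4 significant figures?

54.85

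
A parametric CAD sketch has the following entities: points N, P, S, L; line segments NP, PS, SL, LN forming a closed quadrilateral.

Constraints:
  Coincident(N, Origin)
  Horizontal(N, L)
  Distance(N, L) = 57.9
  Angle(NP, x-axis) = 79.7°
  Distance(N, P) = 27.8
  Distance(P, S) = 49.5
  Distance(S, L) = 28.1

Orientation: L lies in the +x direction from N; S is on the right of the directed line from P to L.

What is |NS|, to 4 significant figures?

35.75

N is at the origin; N and L share the same y with |NL| = 57.9 and L in +x, so L = (57.9, 0). NP runs at 79.7° with |NP| = 27.8, so P = (4.971, 27.35). S is determined by |PS| = 49.5 and |SL| = 28.1 together: it lies at the intersection of circle(P, 49.5) and circle(L, 28.1). With |PL| = 59.58, the foot of the radical line on PL is 43.73 from P and the perpendicular offset is √(49.5² − 43.73²) = 23.20. Taking the right-of-PL solution: S = (33.16, -13.33).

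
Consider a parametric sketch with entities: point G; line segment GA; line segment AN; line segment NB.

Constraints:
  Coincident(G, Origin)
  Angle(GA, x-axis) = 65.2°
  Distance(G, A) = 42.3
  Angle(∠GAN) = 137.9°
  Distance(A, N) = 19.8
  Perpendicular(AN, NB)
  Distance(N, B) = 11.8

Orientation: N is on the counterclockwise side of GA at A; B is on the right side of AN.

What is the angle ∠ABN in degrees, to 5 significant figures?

59.207°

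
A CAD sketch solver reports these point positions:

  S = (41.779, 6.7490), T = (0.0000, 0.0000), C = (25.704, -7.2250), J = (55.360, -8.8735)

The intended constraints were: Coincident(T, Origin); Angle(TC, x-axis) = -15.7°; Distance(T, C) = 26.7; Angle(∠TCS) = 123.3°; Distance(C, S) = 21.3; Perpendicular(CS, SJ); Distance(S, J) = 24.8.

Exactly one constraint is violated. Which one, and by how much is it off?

Distance(S, J) = 24.8 — off by 4.10.

T = (0.00, 0.00) ✓; TC at -15.70° ✓; |TC| = 26.70 ✓; ∠TCS = 123.3° ✓; |CS| = 21.30 ✓; ∠(CS, SJ) = 90.00° ✓; |SJ| = 20.70 ✗.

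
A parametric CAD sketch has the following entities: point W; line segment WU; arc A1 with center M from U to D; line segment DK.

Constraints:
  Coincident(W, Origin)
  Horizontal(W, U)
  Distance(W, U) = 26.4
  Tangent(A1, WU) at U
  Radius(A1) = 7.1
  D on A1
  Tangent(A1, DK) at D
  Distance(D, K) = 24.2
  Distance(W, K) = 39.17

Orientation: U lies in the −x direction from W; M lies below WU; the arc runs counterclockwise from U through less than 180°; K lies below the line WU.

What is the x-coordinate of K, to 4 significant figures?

-22.55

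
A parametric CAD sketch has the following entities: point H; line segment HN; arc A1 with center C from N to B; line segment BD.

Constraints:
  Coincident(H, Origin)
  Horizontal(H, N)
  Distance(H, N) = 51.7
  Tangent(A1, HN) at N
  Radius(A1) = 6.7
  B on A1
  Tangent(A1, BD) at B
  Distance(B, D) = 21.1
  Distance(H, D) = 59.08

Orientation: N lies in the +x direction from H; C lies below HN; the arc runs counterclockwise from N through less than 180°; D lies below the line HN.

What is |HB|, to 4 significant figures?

46.13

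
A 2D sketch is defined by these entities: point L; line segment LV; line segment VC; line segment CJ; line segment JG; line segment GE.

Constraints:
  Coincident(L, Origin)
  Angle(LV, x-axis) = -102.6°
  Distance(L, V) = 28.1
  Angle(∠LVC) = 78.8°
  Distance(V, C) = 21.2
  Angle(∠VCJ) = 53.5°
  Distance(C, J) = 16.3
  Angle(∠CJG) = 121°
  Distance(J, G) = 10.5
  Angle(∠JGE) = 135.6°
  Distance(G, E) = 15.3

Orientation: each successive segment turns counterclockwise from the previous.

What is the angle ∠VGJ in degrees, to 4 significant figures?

100.5°

∠VCJ = 53.5° gives CJ at 125.1° from the x-axis; with |CJ| = 16.3, J = (5.691, -14.61). ∠CJG = 121.0° gives JG at -175.9° from the x-axis; with |JG| = 10.5, G = (-4.782, -15.36). Then cos ∠VGJ = GV·GJ / (|GV||GJ|), giving 100.5°.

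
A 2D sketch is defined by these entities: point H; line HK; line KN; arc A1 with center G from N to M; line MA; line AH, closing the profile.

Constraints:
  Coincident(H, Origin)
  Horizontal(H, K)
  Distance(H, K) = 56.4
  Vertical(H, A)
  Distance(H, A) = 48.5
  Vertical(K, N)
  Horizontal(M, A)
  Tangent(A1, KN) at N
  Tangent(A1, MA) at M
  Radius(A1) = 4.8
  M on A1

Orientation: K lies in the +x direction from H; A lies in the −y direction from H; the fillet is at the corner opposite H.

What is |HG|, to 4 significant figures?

67.62

H and A share the same x with |HA| = 48.5 and A on the −y side, so A = (0.000, -48.50). The virtual corner opposite H is at (56.40, -48.50). A1 meets KN tangentially, so GN is at right angles to KN and since A1 is tangent to MA there, GM ⟂ MA, with radius 4.8, so the center G sits 4.8 in from both sides at G = (51.60, -43.70). Then |HG| = |G − H| = 67.62.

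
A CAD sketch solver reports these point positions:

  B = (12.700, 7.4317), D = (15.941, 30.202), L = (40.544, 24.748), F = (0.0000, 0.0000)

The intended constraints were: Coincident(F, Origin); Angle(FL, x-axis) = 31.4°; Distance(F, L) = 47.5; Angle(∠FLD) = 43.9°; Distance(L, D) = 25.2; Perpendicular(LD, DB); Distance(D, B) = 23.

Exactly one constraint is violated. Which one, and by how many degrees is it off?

Perpendicular(LD, DB) — off by 4.40°.

F = (0.00, 0.00) ✓; FL at 31.40° ✓; |FL| = 47.50 ✓; ∠FLD = 43.90° ✓; |LD| = 25.20 ✓; ∠(LD, DB) = 94.40° ✗; |DB| = 23.00 ✓.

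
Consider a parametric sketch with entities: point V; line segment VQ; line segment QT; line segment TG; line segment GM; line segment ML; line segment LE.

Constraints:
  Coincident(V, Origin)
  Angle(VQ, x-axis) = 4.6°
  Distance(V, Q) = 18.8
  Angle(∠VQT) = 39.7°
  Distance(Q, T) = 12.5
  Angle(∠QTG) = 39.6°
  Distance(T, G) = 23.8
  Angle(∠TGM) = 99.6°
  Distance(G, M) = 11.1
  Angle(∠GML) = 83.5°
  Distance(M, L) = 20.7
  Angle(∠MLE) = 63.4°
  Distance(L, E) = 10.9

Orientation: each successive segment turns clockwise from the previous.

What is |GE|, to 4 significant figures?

14.62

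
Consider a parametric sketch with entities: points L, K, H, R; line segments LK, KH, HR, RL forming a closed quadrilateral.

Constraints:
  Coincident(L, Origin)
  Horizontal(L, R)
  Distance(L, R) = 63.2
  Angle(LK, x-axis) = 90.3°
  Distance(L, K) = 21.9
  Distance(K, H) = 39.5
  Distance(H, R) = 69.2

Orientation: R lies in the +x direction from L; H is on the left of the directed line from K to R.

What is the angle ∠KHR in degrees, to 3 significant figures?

70.1°

L is at the origin; L and R share the same y with |LR| = 63.2 and R in +x, so R = (63.2, 0). LK runs at 90.3° with |LK| = 21.9, so K = (-0.115, 21.9). H is determined by |KH| = 39.5 and |HR| = 69.2 together: it lies at the intersection of circle(K, 39.5) and circle(R, 69.2). With |KR| = 67.0, the foot of the radical line on KR is 9.40 from K and the perpendicular offset is √(39.5² − 9.40²) = 38.4. Taking the left-of-KR solution: H = (21.3, 55.1).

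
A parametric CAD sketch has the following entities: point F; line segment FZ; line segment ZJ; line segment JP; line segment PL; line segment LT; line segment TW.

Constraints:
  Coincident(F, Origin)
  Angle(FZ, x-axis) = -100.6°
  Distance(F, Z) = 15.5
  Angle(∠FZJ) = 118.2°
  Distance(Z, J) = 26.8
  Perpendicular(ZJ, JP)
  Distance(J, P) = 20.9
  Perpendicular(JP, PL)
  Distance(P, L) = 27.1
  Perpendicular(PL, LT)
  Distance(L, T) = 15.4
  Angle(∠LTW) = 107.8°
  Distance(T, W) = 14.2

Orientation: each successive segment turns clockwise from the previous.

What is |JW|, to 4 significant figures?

13.63

F is at the origin; FZ runs at -100.6° with length 15.5, so Z = (-2.851, -15.24). ∠FZJ = 118.2° gives ZJ at -162.4° from the x-axis; with |ZJ| = 26.8, J = (-28.40, -23.34). ZJ ⟂ JP, so JP runs at 107.6°; with |JP| = 20.9, P = (-34.72, -3.417). JP is perpendicular to PL, so PL runs at 17.60°; with |PL| = 27.1, L = (-8.885, 4.777). PL ⟂ LT, so LT runs at -72.40°; with |LT| = 15.4, T = (-4.228, -9.902). ∠LTW = 107.8° gives TW at -144.6° from the x-axis; with |TW| = 14.2, W = (-15.80, -18.13). Then |JW| = |W − J| = 13.63.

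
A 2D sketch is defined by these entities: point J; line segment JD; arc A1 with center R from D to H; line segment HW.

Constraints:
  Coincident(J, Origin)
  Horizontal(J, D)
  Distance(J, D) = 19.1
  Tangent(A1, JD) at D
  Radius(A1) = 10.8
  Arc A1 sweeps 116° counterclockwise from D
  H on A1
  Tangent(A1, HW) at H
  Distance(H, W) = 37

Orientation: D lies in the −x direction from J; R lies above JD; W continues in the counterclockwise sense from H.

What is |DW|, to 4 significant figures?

49.22

J is at the origin; JD is horizontal with |JD| = 19.1 and D on the −x side, so D = (-19.10, 0.000). The tangent condition forces RD to be normal to JD, so R = D + (0, 10.8) = (-19.10, 10.80). On A1, D sits at bearing -90° from R; a 116° counterclockwise sweep puts H at bearing 26°, so H = R + 10.8·(cos 26°, sin 26°) = (-9.393, 15.53). Tangency of A1 to HW means the radius RH is perpendicular to HW, so HW runs along (−sin 26°, cos 26°); with |HW| = 37.0, W = (-25.61, 48.79). Then |DW| = |W − D| = 49.22.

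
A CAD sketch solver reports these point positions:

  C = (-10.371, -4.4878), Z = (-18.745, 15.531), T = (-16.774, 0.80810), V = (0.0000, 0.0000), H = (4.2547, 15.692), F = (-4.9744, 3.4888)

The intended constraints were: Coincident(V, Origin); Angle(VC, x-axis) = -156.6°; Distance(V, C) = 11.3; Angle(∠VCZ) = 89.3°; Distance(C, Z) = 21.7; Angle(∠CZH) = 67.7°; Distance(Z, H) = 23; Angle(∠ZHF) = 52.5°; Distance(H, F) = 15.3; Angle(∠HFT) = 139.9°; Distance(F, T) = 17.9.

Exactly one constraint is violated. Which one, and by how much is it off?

Distance(F, T) = 17.9 — off by 5.80.

V = (0.00, 0.00) ✓; VC at -156.6° ✓; |VC| = 11.30 ✓; ∠VCZ = 89.30° ✓; |CZ| = 21.70 ✓; ∠CZH = 67.70° ✓; |ZH| = 23.00 ✓; ∠ZHF = 52.50° ✓; |HF| = 15.30 ✓; ∠HFT = 139.9° ✓; |FT| = 12.10 ✗.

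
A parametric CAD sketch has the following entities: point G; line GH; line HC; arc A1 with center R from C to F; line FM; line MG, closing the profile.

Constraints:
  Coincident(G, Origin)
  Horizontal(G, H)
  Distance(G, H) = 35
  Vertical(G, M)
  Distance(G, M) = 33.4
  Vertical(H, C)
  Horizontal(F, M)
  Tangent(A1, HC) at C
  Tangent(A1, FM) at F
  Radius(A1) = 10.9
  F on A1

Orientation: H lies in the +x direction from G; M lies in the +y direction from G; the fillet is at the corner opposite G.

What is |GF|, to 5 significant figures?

41.187

G is at the origin; G and H share the same y with |GH| = 35.0 and H on the +x side, so H = (35.000, 0.0000). GM is vertical with |GM| = 33.4 and M on the +y side, so M = (0.0000, 33.400). The virtual corner opposite G is at (35.000, 33.400). A1 meets HC tangentially, so RC is at right angles to HC and since A1 is tangent to FM there, RF ⟂ FM, with radius 10.9, so the center R sits 10.9 in from both sides at R = (24.100, 22.500). That places the tangent points at C = (35.000, 22.500) on HC and F = (24.100, 33.400) on FM. Then |GF| = |F − G| = 41.187.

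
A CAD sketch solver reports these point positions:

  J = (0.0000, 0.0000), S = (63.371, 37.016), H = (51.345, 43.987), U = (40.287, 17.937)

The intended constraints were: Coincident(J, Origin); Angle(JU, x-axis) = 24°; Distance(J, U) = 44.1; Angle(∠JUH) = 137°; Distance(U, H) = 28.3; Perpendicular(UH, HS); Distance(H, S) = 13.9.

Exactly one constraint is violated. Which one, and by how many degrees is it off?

Perpendicular(UH, HS) — off by 7.10°.

J = (0.00, 0.00) ✓; JU at 24.00° ✓; |JU| = 44.10 ✓; ∠JUH = 137.0° ✓; |UH| = 28.30 ✓; ∠(UH, HS) = 97.10° ✗; |HS| = 13.90 ✓.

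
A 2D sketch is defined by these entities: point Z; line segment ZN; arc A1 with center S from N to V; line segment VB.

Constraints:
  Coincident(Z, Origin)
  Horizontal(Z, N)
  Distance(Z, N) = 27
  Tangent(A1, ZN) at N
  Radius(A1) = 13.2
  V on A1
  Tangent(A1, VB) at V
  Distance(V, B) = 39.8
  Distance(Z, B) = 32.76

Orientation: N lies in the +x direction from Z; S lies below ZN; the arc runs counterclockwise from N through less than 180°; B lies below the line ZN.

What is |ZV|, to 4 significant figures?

18.31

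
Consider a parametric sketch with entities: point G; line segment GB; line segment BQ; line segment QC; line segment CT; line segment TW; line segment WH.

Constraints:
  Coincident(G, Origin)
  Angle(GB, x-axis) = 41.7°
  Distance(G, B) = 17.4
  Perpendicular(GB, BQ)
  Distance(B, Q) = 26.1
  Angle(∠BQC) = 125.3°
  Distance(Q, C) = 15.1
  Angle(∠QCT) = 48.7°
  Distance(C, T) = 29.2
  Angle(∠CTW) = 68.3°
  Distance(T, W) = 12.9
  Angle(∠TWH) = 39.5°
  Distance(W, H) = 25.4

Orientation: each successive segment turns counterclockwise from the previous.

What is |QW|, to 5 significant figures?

14.478

G is at the origin; GB runs at 41.7° with length 17.4, so B = (12.992, 11.575). The perpendicularity gives BQ at right angles to GB, so BQ runs at 131.70°; with |BQ| = 26.1, Q = (-4.3710, 31.062). ∠BQC = 125.3° gives QC at -173.60° from the x-axis; with |QC| = 15.1, C = (-19.377, 29.379). ∠QCT = 48.7° gives CT at -42.300° from the x-axis; with |CT| = 29.2, T = (2.2203, 9.7271). ∠CTW = 68.3° gives TW at 69.400° from the x-axis; with |TW| = 12.9, W = (6.7591, 21.802). Then |QW| = |W − Q| = 14.478.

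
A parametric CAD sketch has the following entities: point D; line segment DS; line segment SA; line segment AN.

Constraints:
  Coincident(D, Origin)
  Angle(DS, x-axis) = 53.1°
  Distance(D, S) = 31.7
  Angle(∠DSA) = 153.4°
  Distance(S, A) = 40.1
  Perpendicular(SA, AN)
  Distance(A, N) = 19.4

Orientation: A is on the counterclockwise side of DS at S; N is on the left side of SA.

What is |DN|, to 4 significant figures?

68.64

D is at the origin; DS runs at 53.1° with length 31.7, so S = 31.7·(cos 53.1°, sin 53.1°) = (19.03, 25.35). ∠DSA = 153.4°, so SA runs at 53.1° + (180° − 153.4°) = 79.70° from the x-axis; with |SA| = 40.1, A = S + 40.1·(cos 79.70°, sin 79.70°) = (26.20, 64.80). The perpendicularity gives AN at right angles to SA; with |AN| = 19.4 on the left of SA, N = A + 19.4·(-0.9839, 0.1788) = (7.116, 68.27). Then |DN| = |N − D| = 68.64.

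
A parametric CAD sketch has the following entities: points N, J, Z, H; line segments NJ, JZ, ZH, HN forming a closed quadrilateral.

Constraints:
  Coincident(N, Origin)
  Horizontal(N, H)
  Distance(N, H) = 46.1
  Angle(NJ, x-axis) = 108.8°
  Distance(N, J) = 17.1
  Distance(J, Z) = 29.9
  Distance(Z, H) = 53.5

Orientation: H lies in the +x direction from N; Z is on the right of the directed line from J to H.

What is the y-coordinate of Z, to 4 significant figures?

-13.71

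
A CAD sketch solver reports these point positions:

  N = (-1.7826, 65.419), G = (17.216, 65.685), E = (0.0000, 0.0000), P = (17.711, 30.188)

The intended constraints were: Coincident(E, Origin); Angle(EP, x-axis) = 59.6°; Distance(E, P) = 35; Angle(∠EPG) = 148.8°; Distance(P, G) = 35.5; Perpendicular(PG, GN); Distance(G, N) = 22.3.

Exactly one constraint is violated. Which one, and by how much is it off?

Distance(G, N) = 22.3 — off by 3.30.

E = (0.00, 0.00) ✓; EP at 59.60° ✓; |EP| = 35.00 ✓; ∠EPG = 148.8° ✓; |PG| = 35.50 ✓; ∠(PG, GN) = 90.00° ✓; |GN| = 19.00 ✗.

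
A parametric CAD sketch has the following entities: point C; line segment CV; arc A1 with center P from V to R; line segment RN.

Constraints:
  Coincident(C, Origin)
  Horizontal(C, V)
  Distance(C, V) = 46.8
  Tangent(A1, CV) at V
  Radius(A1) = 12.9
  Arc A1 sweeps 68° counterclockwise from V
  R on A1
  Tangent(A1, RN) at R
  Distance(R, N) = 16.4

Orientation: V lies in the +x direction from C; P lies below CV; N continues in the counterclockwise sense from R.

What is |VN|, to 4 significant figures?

29.49

C is at the origin; C and V share the same y with |CV| = 46.8 and V on the +x side, so V = (46.80, 0.000). Since A1 is tangent to CV there, PV ⟂ CV, so P = V + (0, -12.9) = (46.80, -12.90). On A1, V sits at bearing 90° from P; a 68° counterclockwise sweep puts R at bearing 158°, so R = P + 12.9·(cos 158°, sin 158°) = (34.84, -8.068). Since A1 is tangent to RN there, PR ⟂ RN, so RN runs along (−sin 158°, cos 158°); with |RN| = 16.4, N = (28.70, -23.27). Then |VN| = |N − V| = 29.49.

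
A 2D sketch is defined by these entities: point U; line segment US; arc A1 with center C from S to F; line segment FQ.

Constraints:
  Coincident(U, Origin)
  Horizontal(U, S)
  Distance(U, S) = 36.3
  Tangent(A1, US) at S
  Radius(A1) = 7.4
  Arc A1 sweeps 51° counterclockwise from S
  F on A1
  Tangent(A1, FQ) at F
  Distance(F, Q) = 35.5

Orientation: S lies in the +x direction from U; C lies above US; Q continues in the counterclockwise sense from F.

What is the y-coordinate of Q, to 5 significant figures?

30.332

U is at the origin; U and S share the same y with |US| = 36.3 and S on the +x side, so S = (36.300, 0.0000). The tangent condition forces CS to be normal to US, so C = S + (0, 7.4) = (36.300, 7.4000). On A1, S sits at bearing -90° from C; a 51° counterclockwise sweep puts F at bearing -39°, so F = C + 7.4·(cos -39°, sin -39°) = (42.051, 2.7430). A1 meets FQ tangentially, so CF is at right angles to FQ, so FQ runs along (−sin -39°, cos -39°); with |FQ| = 35.5, Q = (64.392, 30.332). So Q.y = 30.332.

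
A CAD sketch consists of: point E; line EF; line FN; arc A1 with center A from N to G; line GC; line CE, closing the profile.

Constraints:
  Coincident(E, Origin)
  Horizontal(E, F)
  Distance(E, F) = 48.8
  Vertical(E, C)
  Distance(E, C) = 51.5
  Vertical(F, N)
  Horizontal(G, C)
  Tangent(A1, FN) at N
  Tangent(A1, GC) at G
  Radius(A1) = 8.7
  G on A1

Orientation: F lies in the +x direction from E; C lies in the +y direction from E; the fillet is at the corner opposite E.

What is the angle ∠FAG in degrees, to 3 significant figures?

169°

E is at the origin; E and F share the same y with |EF| = 48.8 and F on the +x side, so F = (48.8, 0.00). EC is vertical with |EC| = 51.5 and C on the +y side, so C = (0.00, 51.5). The virtual corner opposite E is at (48.8, 51.5). Tangency of A1 to FN means the radius AN is perpendicular to FN and the tangent condition forces AG to be normal to GC, with radius 8.7, so the center A sits 8.7 in from both sides at A = (40.1, 42.8). That places the tangent points at N = (48.8, 42.8) on FN and G = (40.1, 51.5) on GC. Then cos ∠FAG = AF·AG / (|AF||AG|), giving 169°.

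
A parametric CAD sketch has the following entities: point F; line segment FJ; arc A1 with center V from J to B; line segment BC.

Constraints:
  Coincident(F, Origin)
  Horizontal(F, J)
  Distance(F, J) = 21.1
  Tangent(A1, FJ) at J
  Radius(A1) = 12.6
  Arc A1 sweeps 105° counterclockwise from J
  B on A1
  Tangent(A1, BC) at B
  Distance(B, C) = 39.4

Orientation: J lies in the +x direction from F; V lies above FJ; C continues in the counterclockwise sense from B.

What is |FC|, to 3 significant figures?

58.6

On A1, J sits at bearing -90° from V; a 105° counterclockwise sweep puts B at bearing 15°, so B = V + 12.6·(cos 15°, sin 15°) = (33.3, 15.9). A1 meets BC tangentially, so VB is at right angles to BC, so BC runs along (−sin 15°, cos 15°); with |BC| = 39.4, C = (23.1, 53.9). Then |FC| = |C − F| = 58.6.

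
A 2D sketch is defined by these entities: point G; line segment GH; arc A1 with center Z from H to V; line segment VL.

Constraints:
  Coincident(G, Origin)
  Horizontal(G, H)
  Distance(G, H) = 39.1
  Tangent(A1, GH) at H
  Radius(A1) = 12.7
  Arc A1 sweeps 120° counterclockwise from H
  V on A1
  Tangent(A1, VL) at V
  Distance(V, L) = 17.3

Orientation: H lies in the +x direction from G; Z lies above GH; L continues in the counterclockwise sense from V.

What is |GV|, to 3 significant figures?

53.6

Tangency of A1 to GH means the radius ZH is perpendicular to GH, so Z = H + (0, 12.7) = (39.1, 12.7). On A1, H sits at bearing -90° from Z; a 120° counterclockwise sweep puts V at bearing 30°, so V = Z + 12.7·(cos 30°, sin 30°) = (50.1, 19.0). Then |GV| = |V − G| = 53.6.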